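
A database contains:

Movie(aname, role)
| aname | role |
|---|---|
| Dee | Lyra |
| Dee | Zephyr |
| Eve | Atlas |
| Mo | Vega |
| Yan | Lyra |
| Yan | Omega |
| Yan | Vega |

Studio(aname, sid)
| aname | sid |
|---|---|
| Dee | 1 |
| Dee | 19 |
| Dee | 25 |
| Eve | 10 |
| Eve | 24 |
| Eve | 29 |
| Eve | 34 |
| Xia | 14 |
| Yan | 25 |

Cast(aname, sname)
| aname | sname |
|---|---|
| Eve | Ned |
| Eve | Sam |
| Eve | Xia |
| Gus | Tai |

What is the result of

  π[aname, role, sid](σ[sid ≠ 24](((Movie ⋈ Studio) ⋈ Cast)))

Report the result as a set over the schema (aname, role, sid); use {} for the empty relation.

{(Eve, Atlas, 10), (Eve, Atlas, 29), (Eve, Atlas, 34)}

Joining Movie and Studio on aname yields {(Dee, Lyra, 1), (Dee, Lyra, 19), (Dee, Lyra, 25), (Dee, Zephyr, 1), (Dee, Zephyr, 19), (Dee, Zephyr, 25), (Eve, Atlas, 10), (Eve, Atlas, 24), (Eve, Atlas, 29), (Eve, Atlas, 34), (Yan, Lyra, 25), (Yan, Omega, 25), (Yan, Vega, 25)}.
Joining (Movie ⋈ Studio) and Cast on aname yields {(Eve, Atlas, 10, Ned), (Eve, Atlas, 10, Sam), (Eve, Atlas, 10, Xia), (Eve, Atlas, 24, Ned), (Eve, Atlas, 24, Sam), (Eve, Atlas, 24, Xia), (Eve, Atlas, 29, Ned), (Eve, Atlas, 29, Sam), (Eve, Atlas, 29, Xia), (Eve, Atlas, 34, Ned), (Eve, Atlas, 34, Sam), (Eve, Atlas, 34, Xia)}.
Filtering on sid ≠ 24 leaves {(Eve, Atlas, 10, Ned), (Eve, Atlas, 10, Sam), (Eve, Atlas, 10, Xia), (Eve, Atlas, 29, Ned), (Eve, Atlas, 29, Sam), (Eve, Atlas, 29, Xia), (Eve, Atlas, 34, Ned), (Eve, Atlas, 34, Sam), (Eve, Atlas, 34, Xia)}.
π[aname, role, sid]: project onto (aname, role, sid) (6 duplicate(s) eliminated) → {(Eve, Atlas, 10), (Eve, Atlas, 29), (Eve, Atlas, 34)}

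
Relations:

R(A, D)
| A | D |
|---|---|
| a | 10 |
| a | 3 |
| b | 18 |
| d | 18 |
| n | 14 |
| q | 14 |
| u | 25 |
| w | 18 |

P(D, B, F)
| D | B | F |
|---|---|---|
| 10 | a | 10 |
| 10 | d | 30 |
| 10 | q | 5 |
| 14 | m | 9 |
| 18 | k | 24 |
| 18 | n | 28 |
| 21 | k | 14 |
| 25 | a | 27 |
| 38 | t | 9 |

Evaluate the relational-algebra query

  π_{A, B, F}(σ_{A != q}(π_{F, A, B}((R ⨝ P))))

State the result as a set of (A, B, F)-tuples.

Joining R and P on D yields {(a, 10, a, 10), (a, 10, d, 30), (a, 10, q, 5), (b, 18, k, 24), (b, 18, n, 28), (d, 18, k, 24), (d, 18, n, 28), (n, 14, m, 9), (q, 14, m, 9), (u, 25, a, 27), (w, 18, k, 24), (w, 18, n, 28)}.
Projecting to F, A, B: {(10, a, a), (24, b, k), (24, d, k), (24, w, k), (27, u, a), (28, b, n), (28, d, n), (28, w, n), (30, a, d), (5, a, q), (9, n, m), (9, q, m)}
Filtering on A != q leaves {(10, a, a), (24, b, k), (24, d, k), (24, w, k), (27, u, a), (28, b, n), (28, d, n), (28, w, n), (30, a, d), (5, a, q), (9, n, m)}.
Projecting to A, B, F: {(a, a, 10), (a, d, 30), (a, q, 5), (b, k, 24), (b, n, 28), (d, k, 24), (d, n, 28), (n, m, 9), (u, a, 27), (w, k, 24), (w, n, 28)}

{(a, a, 10), (a, d, 30), (a, q, 5), (b, k, 24), (b, n, 28), (d, k, 24), (d, n, 28), (n, m, 9), (u, a, 27), (w, k, 24), (w, n, 28)}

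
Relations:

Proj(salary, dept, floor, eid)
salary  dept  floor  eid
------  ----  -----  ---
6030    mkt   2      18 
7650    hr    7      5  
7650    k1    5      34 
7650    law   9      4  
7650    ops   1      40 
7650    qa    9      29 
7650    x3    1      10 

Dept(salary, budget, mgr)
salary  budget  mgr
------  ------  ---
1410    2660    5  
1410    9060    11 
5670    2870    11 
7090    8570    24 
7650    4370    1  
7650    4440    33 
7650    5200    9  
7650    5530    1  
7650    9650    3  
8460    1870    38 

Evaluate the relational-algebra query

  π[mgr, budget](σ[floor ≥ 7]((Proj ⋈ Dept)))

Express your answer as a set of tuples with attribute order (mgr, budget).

Proj ⋈ Dept (natural join on salary): {(7650, hr, 7, 5, 4370, 1), (7650, hr, 7, 5, 4440, 33), (7650, hr, 7, 5, 5200, 9), (7650, hr, 7, 5, 5530, 1), (7650, hr, 7, 5, 9650, 3), (7650, k1, 5, 34, 4370, 1), (7650, k1, 5, 34, 4440, 33), (7650, k1, 5, 34, 5200, 9), (7650, k1, 5, 34, 5530, 1), (7650, k1, 5, 34, 9650, 3), (7650, law, 9, 4, 4370, 1), (7650, law, 9, 4, 4440, 33), (7650, law, 9, 4, 5200, 9), (7650, law, 9, 4, 5530, 1), (7650, law, 9, 4, 9650, 3), (7650, ops, 1, 40, 4370, 1), (7650, ops, 1, 40, 4440, 33), (7650, ops, 1, 40, 5200, 9), (7650, ops, 1, 40, 5530, 1), (7650, ops, 1, 40, 9650, 3), (7650, qa, 9, 29, 4370, 1), (7650, qa, 9, 29, 4440, 33), (7650, qa, 9, 29, 5200, 9), (7650, qa, 9, 29, 5530, 1), (7650, qa, 9, 29, 9650, 3), (7650, x3, 1, 10, 4370, 1), (7650, x3, 1, 10, 4440, 33), (7650, x3, 1, 10, 5200, 9), (7650, x3, 1, 10, 5530, 1), (7650, x3, 1, 10, 9650, 3)}
Filtering on floor ≥ 7 leaves {(7650, hr, 7, 5, 4370, 1), (7650, hr, 7, 5, 4440, 33), (7650, hr, 7, 5, 5200, 9), (7650, hr, 7, 5, 5530, 1), (7650, hr, 7, 5, 9650, 3), (7650, law, 9, 4, 4370, 1), (7650, law, 9, 4, 4440, 33), (7650, law, 9, 4, 5200, 9), (7650, law, 9, 4, 5530, 1), (7650, law, 9, 4, 9650, 3), (7650, qa, 9, 29, 4370, 1), (7650, qa, 9, 29, 4440, 33), (7650, qa, 9, 29, 5200, 9), (7650, qa, 9, 29, 5530, 1), (7650, qa, 9, 29, 9650, 3)}.
π[mgr, budget]: project onto (mgr, budget) (10 duplicate(s) eliminated) → {(1, 4370), (1, 5530), (3, 9650), (33, 4440), (9, 5200)}

{(1, 4370), (1, 5530), (3, 9650), (33, 4440), (9, 5200)}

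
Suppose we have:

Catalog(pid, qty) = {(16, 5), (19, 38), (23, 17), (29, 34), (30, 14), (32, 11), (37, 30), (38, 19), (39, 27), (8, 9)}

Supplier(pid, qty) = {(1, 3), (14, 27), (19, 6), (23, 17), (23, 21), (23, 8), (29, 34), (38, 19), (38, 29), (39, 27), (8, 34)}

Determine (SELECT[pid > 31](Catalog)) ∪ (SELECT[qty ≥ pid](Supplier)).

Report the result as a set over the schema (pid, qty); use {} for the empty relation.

{(1, 3), (14, 27), (29, 34), (32, 11), (37, 30), (38, 19), (39, 27), (8, 34)}

σ[pid > 31]: keep tuples satisfying pid > 31 → {(32, 11), (37, 30), (38, 19), (39, 27)}
σ[qty ≥ pid]: keep tuples satisfying qty ≥ pid → {(1, 3), (14, 27), (29, 34), (8, 34)}
Set union of the two operands is {(1, 3), (14, 27), (29, 34), (32, 11), (37, 30), (38, 19), (39, 27), (8, 34)}.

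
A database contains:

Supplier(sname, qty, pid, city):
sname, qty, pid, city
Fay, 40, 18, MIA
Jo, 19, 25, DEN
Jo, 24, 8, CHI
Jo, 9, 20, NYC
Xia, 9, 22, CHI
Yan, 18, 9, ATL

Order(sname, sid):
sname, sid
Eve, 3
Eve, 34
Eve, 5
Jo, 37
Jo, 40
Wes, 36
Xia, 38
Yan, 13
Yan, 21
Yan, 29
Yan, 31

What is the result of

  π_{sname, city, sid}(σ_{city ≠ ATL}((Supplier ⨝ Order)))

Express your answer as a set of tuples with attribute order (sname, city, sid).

{(Jo, CHI, 37), (Jo, CHI, 40), (Jo, DEN, 37), (Jo, DEN, 40), (Jo, NYC, 37), (Jo, NYC, 40), (Xia, CHI, 38)}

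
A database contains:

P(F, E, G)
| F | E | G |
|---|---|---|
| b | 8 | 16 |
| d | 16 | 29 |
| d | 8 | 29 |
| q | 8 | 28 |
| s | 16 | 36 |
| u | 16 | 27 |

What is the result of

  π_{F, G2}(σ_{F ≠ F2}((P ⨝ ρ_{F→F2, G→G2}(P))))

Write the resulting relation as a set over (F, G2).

{(b, 28), (b, 29), (d, 16), (d, 27), (d, 28), (d, 36), (q, 16), (q, 29), (s, 27), (s, 29), (u, 29), (u, 36)}

ρ[F→F2, G→G2]: schema becomes (F2, E, G2); tuples unchanged.
P ⋈ ρ_{F→F2, G→G2}(P) (natural join on E): {(b, 8, 16, b, 16), (b, 8, 16, d, 29), (b, 8, 16, q, 28), (d, 16, 29, d, 29), (d, 16, 29, s, 36), (d, 16, 29, u, 27), (d, 8, 29, b, 16), (d, 8, 29, d, 29), (d, 8, 29, q, 28), (q, 8, 28, b, 16), (q, 8, 28, d, 29), (q, 8, 28, q, 28), (s, 16, 36, d, 29), (s, 16, 36, s, 36), (s, 16, 36, u, 27), (u, 16, 27, d, 29), (u, 16, 27, s, 36), (u, 16, 27, u, 27)}
Apply σ_{F ≠ F2}; surviving tuples: {(b, 8, 16, d, 29), (b, 8, 16, q, 28), (d, 16, 29, s, 36), (d, 16, 29, u, 27), (d, 8, 29, b, 16), (d, 8, 29, q, 28), (q, 8, 28, b, 16), (q, 8, 28, d, 29), (s, 16, 36, d, 29), (s, 16, 36, u, 27), (u, 16, 27, d, 29), (u, 16, 27, s, 36)}
π[F, G2]: project onto (F, G2) → {(b, 28), (b, 29), (d, 16), (d, 27), (d, 28), (d, 36), (q, 16), (q, 29), (s, 27), (s, 29), (u, 29), (u, 36)}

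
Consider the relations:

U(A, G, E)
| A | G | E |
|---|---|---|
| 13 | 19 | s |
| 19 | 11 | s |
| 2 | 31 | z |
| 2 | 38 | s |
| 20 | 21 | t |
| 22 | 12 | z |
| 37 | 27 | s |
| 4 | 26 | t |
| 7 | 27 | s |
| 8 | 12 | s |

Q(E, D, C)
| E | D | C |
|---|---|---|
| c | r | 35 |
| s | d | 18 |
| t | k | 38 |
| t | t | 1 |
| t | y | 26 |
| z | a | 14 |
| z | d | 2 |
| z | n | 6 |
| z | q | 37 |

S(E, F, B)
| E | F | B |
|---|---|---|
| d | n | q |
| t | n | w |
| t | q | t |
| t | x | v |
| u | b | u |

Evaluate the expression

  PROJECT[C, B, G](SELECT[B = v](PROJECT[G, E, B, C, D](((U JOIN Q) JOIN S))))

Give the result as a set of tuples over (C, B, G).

{(1, v, 21), (1, v, 26), (26, v, 21), (26, v, 26), (38, v, 21), (38, v, 26)}

U ⋈ Q (natural join on E): {(13, 19, s, d, 18), (19, 11, s, d, 18), (2, 31, z, a, 14), (2, 31, z, d, 2), (2, 31, z, n, 6), (2, 31, z, q, 37), (2, 38, s, d, 18), (20, 21, t, k, 38), (20, 21, t, t, 1), (20, 21, t, y, 26), (22, 12, z, a, 14), (22, 12, z, d, 2), (22, 12, z, n, 6), (22, 12, z, q, 37), (37, 27, s, d, 18), (4, 26, t, k, 38), (4, 26, t, t, 1), (4, 26, t, y, 26), (7, 27, s, d, 18), (8, 12, s, d, 18)}
(U JOIN Q) ⋈ S (natural join on E): {(20, 21, t, k, 38, n, w), (20, 21, t, k, 38, q, t), (20, 21, t, k, 38, x, v), (20, 21, t, t, 1, n, w), (20, 21, t, t, 1, q, t), (20, 21, t, t, 1, x, v), (20, 21, t, y, 26, n, w), (20, 21, t, y, 26, q, t), (20, 21, t, y, 26, x, v), (4, 26, t, k, 38, n, w), (4, 26, t, k, 38, q, t), (4, 26, t, k, 38, x, v), (4, 26, t, t, 1, n, w), (4, 26, t, t, 1, q, t), (4, 26, t, t, 1, x, v), (4, 26, t, y, 26, n, w), (4, 26, t, y, 26, q, t), (4, 26, t, y, 26, x, v)}
π[G, E, B, C, D]: project onto (G, E, B, C, D) → {(21, t, t, 1, t), (21, t, t, 26, y), (21, t, t, 38, k), (21, t, v, 1, t), (21, t, v, 26, y), (21, t, v, 38, k), (21, t, w, 1, t), (21, t, w, 26, y), (21, t, w, 38, k), (26, t, t, 1, t), (26, t, t, 26, y), (26, t, t, 38, k), (26, t, v, 1, t), (26, t, v, 26, y), (26, t, v, 38, k), (26, t, w, 1, t), (26, t, w, 26, y), (26, t, w, 38, k)}
σ[B = v]: keep tuples satisfying B = v → {(21, t, v, 1, t), (21, t, v, 26, y), (21, t, v, 38, k), (26, t, v, 1, t), (26, t, v, 26, y), (26, t, v, 38, k)}
π[C, B, G]: project onto (C, B, G) → {(1, v, 21), (1, v, 26), (26, v, 21), (26, v, 26), (38, v, 21), (38, v, 26)}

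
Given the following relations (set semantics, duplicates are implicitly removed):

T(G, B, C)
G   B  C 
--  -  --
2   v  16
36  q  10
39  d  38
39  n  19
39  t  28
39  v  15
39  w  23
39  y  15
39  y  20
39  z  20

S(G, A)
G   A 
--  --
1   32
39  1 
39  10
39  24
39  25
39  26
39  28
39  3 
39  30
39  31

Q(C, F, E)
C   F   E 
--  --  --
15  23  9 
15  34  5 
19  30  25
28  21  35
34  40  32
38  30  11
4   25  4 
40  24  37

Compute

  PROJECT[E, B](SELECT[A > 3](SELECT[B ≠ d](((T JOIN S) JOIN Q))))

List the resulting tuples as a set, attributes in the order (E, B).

{(25, n), (35, t), (5, v), (5, y), (9, v), (9, y)}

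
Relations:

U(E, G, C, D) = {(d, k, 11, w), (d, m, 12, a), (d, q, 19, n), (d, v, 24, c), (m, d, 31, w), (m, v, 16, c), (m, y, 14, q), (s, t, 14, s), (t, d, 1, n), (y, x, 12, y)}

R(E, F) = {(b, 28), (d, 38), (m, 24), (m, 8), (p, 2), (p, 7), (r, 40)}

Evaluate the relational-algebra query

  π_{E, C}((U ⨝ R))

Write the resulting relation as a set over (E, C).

{(d, 11), (d, 12), (d, 19), (d, 24), (m, 14), (m, 16), (m, 31)}

Natural join on E: {(d, k, 11, w, 38), (d, m, 12, a, 38), (d, q, 19, n, 38), (d, v, 24, c, 38), (m, d, 31, w, 24), (m, d, 31, w, 8), (m, v, 16, c, 24), (m, v, 16, c, 8), (m, y, 14, q, 24), (m, y, 14, q, 8)}
Keep only column(s) E, C (3 duplicate(s) eliminated): {(d, 11), (d, 12), (d, 19), (d, 24), (m, 14), (m, 16), (m, 31)}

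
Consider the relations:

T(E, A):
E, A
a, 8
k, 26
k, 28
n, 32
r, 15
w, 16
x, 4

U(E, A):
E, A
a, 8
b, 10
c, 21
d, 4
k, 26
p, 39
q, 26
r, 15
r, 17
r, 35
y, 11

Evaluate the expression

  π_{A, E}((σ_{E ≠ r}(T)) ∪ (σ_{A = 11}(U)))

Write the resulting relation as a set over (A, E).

{(11, y), (16, w), (26, k), (28, k), (32, n), (4, x), (8, a)}

Apply σ_{E ≠ r}; surviving tuples: {(a, 8), (k, 26), (k, 28), (n, 32), (w, 16), (x, 4)}
Apply σ_{A = 11}; surviving tuples: {(y, 11)}
Union: {(a, 8), (k, 26), (k, 28), (n, 32), (w, 16), (x, 4)} with {(y, 11)} → {(a, 8), (k, 26), (k, 28), (n, 32), (w, 16), (x, 4), (y, 11)}
π_{A, E} gives {(11, y), (16, w), (26, k), (28, k), (32, n), (4, x), (8, a)}.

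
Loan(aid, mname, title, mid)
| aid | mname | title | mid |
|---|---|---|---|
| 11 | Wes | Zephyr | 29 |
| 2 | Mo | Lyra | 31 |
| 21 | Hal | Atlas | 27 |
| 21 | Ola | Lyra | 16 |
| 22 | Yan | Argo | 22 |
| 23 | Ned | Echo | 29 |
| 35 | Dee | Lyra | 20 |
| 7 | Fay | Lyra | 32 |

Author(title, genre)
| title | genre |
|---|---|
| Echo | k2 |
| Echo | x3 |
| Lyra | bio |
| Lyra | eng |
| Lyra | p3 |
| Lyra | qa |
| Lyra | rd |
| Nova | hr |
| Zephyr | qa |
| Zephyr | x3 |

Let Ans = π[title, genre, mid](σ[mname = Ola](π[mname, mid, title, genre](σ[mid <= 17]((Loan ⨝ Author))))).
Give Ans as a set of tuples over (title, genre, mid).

{(Lyra, bio, 16), (Lyra, eng, 16), (Lyra, p3, 16), (Lyra, qa, 16), (Lyra, rd, 16)}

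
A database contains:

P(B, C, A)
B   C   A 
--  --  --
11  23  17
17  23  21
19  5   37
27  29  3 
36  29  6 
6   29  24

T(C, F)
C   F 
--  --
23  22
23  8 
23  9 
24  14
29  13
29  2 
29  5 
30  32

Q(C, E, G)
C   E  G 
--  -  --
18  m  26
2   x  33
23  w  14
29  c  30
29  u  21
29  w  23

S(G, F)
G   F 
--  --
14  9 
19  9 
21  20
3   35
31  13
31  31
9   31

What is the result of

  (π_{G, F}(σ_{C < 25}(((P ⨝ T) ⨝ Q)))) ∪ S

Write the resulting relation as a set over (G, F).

Natural join on C: {(11, 23, 17, 22), (11, 23, 17, 8), (11, 23, 17, 9), (17, 23, 21, 22), (17, 23, 21, 8), (17, 23, 21, 9), (27, 29, 3, 13), (27, 29, 3, 2), (27, 29, 3, 5), (36, 29, 6, 13), (36, 29, 6, 2), (36, 29, 6, 5), (6, 29, 24, 13), (6, 29, 24, 2), (6, 29, 24, 5)}
Natural join on C: {(11, 23, 17, 22, w, 14), (11, 23, 17, 8, w, 14), (11, 23, 17, 9, w, 14), (17, 23, 21, 22, w, 14), (17, 23, 21, 8, w, 14), (17, 23, 21, 9, w, 14), (27, 29, 3, 13, c, 30), (27, 29, 3, 13, u, 21), (27, 29, 3, 13, w, 23), (27, 29, 3, 2, c, 30), (27, 29, 3, 2, u, 21), (27, 29, 3, 2, w, 23), (27, 29, 3, 5, c, 30), (27, 29, 3, 5, u, 21), (27, 29, 3, 5, w, 23), (36, 29, 6, 13, c, 30), (36, 29, 6, 13, u, 21), (36, 29, 6, 13, w, 23), (36, 29, 6, 2, c, 30), (36, 29, 6, 2, u, 21), (36, 29, 6, 2, w, 23), (36, 29, 6, 5, c, 30), (36, 29, 6, 5, u, 21), (36, 29, 6, 5, w, 23), (6, 29, 24, 13, c, 30), (6, 29, 24, 13, u, 21), (6, 29, 24, 13, w, 23), (6, 29, 24, 2, c, 30), (6, 29, 24, 2, u, 21), (6, 29, 24, 2, w, 23), (6, 29, 24, 5, c, 30), (6, 29, 24, 5, u, 21), (6, 29, 24, 5, w, 23)}
Filtering on C < 25 leaves {(11, 23, 17, 22, w, 14), (11, 23, 17, 8, w, 14), (11, 23, 17, 9, w, 14), (17, 23, 21, 22, w, 14), (17, 23, 21, 8, w, 14), (17, 23, 21, 9, w, 14)}.
Projecting to G, F (3 duplicate(s) eliminated): {(14, 22), (14, 8), (14, 9)}
Set union of the two operands is {(14, 22), (14, 8), (14, 9), (19, 9), (21, 20), (3, 35), (31, 13), (31, 31), (9, 31)}.

{(14, 22), (14, 8), (14, 9), (19, 9), (21, 20), (3, 35), (31, 13), (31, 31), (9, 31)}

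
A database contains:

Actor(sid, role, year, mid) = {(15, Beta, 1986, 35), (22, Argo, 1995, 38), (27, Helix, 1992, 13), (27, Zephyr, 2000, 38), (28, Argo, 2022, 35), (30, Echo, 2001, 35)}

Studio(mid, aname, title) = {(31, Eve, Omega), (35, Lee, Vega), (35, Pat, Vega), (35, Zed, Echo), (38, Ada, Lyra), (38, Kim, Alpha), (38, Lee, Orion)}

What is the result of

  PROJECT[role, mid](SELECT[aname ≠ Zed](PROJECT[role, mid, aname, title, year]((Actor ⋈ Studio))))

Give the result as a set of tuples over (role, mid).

Joining Actor and Studio on mid yields {(15, Beta, 1986, 35, Lee, Vega), (15, Beta, 1986, 35, Pat, Vega), (15, Beta, 1986, 35, Zed, Echo), (22, Argo, 1995, 38, Ada, Lyra), (22, Argo, 1995, 38, Kim, Alpha), (22, Argo, 1995, 38, Lee, Orion), (27, Zephyr, 2000, 38, Ada, Lyra), (27, Zephyr, 2000, 38, Kim, Alpha), (27, Zephyr, 2000, 38, Lee, Orion), (28, Argo, 2022, 35, Lee, Vega), (28, Argo, 2022, 35, Pat, Vega), (28, Argo, 2022, 35, Zed, Echo), (30, Echo, 2001, 35, Lee, Vega), (30, Echo, 2001, 35, Pat, Vega), (30, Echo, 2001, 35, Zed, Echo)}.
Keep only column(s) role, mid, aname, title, year: {(Argo, 35, Lee, Vega, 2022), (Argo, 35, Pat, Vega, 2022), (Argo, 35, Zed, Echo, 2022), (Argo, 38, Ada, Lyra, 1995), (Argo, 38, Kim, Alpha, 1995), (Argo, 38, Lee, Orion, 1995), (Beta, 35, Lee, Vega, 1986), (Beta, 35, Pat, Vega, 1986), (Beta, 35, Zed, Echo, 1986), (Echo, 35, Lee, Vega, 2001), (Echo, 35, Pat, Vega, 2001), (Echo, 35, Zed, Echo, 2001), (Zephyr, 38, Ada, Lyra, 2000), (Zephyr, 38, Kim, Alpha, 2000), (Zephyr, 38, Lee, Orion, 2000)}
Selection aname ≠ Zed: {(Argo, 35, Lee, Vega, 2022), (Argo, 35, Pat, Vega, 2022), (Argo, 38, Ada, Lyra, 1995), (Argo, 38, Kim, Alpha, 1995), (Argo, 38, Lee, Orion, 1995), (Beta, 35, Lee, Vega, 1986), (Beta, 35, Pat, Vega, 1986), (Echo, 35, Lee, Vega, 2001), (Echo, 35, Pat, Vega, 2001), (Zephyr, 38, Ada, Lyra, 2000), (Zephyr, 38, Kim, Alpha, 2000), (Zephyr, 38, Lee, Orion, 2000)}
Keep only column(s) role, mid (7 duplicate(s) eliminated): {(Argo, 35), (Argo, 38), (Beta, 35), (Echo, 35), (Zephyr, 38)}

{(Argo, 35), (Argo, 38), (Beta, 35), (Echo, 35), (Zephyr, 38)}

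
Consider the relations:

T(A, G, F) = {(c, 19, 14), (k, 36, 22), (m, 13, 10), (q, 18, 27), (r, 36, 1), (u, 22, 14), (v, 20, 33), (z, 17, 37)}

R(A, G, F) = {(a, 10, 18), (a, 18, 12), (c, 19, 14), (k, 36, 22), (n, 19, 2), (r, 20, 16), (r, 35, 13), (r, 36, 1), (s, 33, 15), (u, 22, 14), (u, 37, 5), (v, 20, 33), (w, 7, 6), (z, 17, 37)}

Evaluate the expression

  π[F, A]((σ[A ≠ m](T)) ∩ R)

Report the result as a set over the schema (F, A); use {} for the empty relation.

Apply σ_{A ≠ m}; surviving tuples: {(c, 19, 14), (k, 36, 22), (q, 18, 27), (r, 36, 1), (u, 22, 14), (v, 20, 33), (z, 17, 37)}
Set intersection of the two operands is {(c, 19, 14), (k, 36, 22), (r, 36, 1), (u, 22, 14), (v, 20, 33), (z, 17, 37)}.
π_{F, A} gives {(1, r), (14, c), (14, u), (22, k), (33, v), (37, z)}.

{(1, r), (14, c), (14, u), (22, k), (33, v), (37, z)}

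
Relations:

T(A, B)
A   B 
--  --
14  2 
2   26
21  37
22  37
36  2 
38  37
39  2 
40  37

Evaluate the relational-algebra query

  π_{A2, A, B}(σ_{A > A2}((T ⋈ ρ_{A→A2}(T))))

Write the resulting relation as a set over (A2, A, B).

{(14, 36, 2), (14, 39, 2), (21, 22, 37), (21, 38, 37), (21, 40, 37), (22, 38, 37), (22, 40, 37), (36, 39, 2), (38, 40, 37)}

ρ[A→A2]: schema becomes (A2, B); tuples unchanged.
T ⋈ ρ_{A→A2}(T) (natural join on B): {(14, 2, 14), (14, 2, 36), (14, 2, 39), (2, 26, 2), (21, 37, 21), (21, 37, 22), (21, 37, 38), (21, 37, 40), (22, 37, 21), (22, 37, 22), (22, 37, 38), (22, 37, 40), (36, 2, 14), (36, 2, 36), (36, 2, 39), (38, 37, 21), (38, 37, 22), (38, 37, 38), (38, 37, 40), (39, 2, 14), (39, 2, 36), (39, 2, 39), (40, 37, 21), (40, 37, 22), (40, 37, 38), (40, 37, 40)}
Selection A > A2: {(22, 37, 21), (36, 2, 14), (38, 37, 21), (38, 37, 22), (39, 2, 14), (39, 2, 36), (40, 37, 21), (40, 37, 22), (40, 37, 38)}
Keep only column(s) A2, A, B: {(14, 36, 2), (14, 39, 2), (21, 22, 37), (21, 38, 37), (21, 40, 37), (22, 38, 37), (22, 40, 37), (36, 39, 2), (38, 40, 37)}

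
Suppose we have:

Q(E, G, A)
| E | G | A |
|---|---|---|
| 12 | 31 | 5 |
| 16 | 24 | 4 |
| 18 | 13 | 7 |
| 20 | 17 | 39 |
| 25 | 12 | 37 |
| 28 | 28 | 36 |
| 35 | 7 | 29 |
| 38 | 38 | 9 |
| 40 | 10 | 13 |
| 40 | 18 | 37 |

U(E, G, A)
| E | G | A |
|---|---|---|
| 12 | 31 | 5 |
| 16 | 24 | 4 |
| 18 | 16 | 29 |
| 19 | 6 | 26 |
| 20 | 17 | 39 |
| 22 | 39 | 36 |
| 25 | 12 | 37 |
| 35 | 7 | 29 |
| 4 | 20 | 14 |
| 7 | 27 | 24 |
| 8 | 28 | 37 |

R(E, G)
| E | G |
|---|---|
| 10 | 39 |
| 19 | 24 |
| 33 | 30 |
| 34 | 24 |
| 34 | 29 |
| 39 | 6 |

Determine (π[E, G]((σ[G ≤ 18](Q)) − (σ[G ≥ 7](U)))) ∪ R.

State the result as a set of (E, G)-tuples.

{(10, 39), (18, 13), (19, 24), (33, 30), (34, 24), (34, 29), (39, 6), (40, 10), (40, 18)}

Filtering on G ≤ 18 leaves {(18, 13, 7), (20, 17, 39), (25, 12, 37), (35, 7, 29), (40, 10, 13), (40, 18, 37)}.
Filtering on G ≥ 7 leaves {(12, 31, 5), (16, 24, 4), (18, 16, 29), (20, 17, 39), (22, 39, 36), (25, 12, 37), (35, 7, 29), (4, 20, 14), (7, 27, 24), (8, 28, 37)}.
Set difference of the two operands is {(18, 13, 7), (40, 10, 13), (40, 18, 37)}.
Keep only column(s) E, G: {(18, 13), (40, 10), (40, 18)}
Set union of the two operands is {(10, 39), (18, 13), (19, 24), (33, 30), (34, 24), (34, 29), (39, 6), (40, 10), (40, 18)}.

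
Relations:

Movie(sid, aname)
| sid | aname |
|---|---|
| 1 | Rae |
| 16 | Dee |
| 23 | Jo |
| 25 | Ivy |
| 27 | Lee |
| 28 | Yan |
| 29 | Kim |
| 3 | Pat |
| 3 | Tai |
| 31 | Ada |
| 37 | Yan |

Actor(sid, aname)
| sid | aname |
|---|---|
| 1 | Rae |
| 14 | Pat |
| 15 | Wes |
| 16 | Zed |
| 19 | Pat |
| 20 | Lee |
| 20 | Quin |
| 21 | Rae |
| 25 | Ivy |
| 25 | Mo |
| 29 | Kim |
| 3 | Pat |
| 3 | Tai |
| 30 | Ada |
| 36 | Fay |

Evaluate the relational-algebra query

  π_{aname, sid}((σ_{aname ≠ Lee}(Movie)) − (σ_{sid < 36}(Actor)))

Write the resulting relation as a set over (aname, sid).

Selection aname ≠ Lee: {(1, Rae), (16, Dee), (23, Jo), (25, Ivy), (28, Yan), (29, Kim), (3, Pat), (3, Tai), (31, Ada), (37, Yan)}
Selection sid < 36: {(1, Rae), (14, Pat), (15, Wes), (16, Zed), (19, Pat), (20, Lee), (20, Quin), (21, Rae), (25, Ivy), (25, Mo), (29, Kim), (3, Pat), (3, Tai), (30, Ada)}
Difference: {(1, Rae), (16, Dee), (23, Jo), (25, Ivy), (28, Yan), (29, Kim), (3, Pat), (3, Tai), (31, Ada), (37, Yan)} with {(1, Rae), (14, Pat), (15, Wes), (16, Zed), (19, Pat), (20, Lee), (20, Quin), (21, Rae), (25, Ivy), (25, Mo), (29, Kim), (3, Pat), (3, Tai), (30, Ada)} → {(16, Dee), (23, Jo), (28, Yan), (31, Ada), (37, Yan)}
Projecting to aname, sid: {(Ada, 31), (Dee, 16), (Jo, 23), (Yan, 28), (Yan, 37)}

{(Ada, 31), (Dee, 16), (Jo, 23), (Yan, 28), (Yan, 37)}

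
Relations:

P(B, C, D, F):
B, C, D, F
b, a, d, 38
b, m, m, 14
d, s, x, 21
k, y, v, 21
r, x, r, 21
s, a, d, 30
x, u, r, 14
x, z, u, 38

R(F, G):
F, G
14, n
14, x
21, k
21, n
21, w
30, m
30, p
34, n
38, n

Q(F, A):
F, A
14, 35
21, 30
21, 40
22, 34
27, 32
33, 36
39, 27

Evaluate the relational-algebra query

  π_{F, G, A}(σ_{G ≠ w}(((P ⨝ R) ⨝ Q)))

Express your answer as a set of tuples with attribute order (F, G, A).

{(14, n, 35), (14, x, 35), (21, k, 30), (21, k, 40), (21, n, 30), (21, n, 40)}

Joining P and R on F yields {(b, a, d, 38, n), (b, m, m, 14, n), (b, m, m, 14, x), (d, s, x, 21, k), (d, s, x, 21, n), (d, s, x, 21, w), (k, y, v, 21, k), (k, y, v, 21, n), (k, y, v, 21, w), (r, x, r, 21, k), (r, x, r, 21, n), (r, x, r, 21, w), (s, a, d, 30, m), (s, a, d, 30, p), (x, u, r, 14, n), (x, u, r, 14, x), (x, z, u, 38, n)}.
Joining (P ⨝ R) and Q on F yields {(b, m, m, 14, n, 35), (b, m, m, 14, x, 35), (d, s, x, 21, k, 30), (d, s, x, 21, k, 40), (d, s, x, 21, n, 30), (d, s, x, 21, n, 40), (d, s, x, 21, w, 30), (d, s, x, 21, w, 40), (k, y, v, 21, k, 30), (k, y, v, 21, k, 40), (k, y, v, 21, n, 30), (k, y, v, 21, n, 40), (k, y, v, 21, w, 30), (k, y, v, 21, w, 40), (r, x, r, 21, k, 30), (r, x, r, 21, k, 40), (r, x, r, 21, n, 30), (r, x, r, 21, n, 40), (r, x, r, 21, w, 30), (r, x, r, 21, w, 40), (x, u, r, 14, n, 35), (x, u, r, 14, x, 35)}.
Filtering on G ≠ w leaves {(b, m, m, 14, n, 35), (b, m, m, 14, x, 35), (d, s, x, 21, k, 30), (d, s, x, 21, k, 40), (d, s, x, 21, n, 30), (d, s, x, 21, n, 40), (k, y, v, 21, k, 30), (k, y, v, 21, k, 40), (k, y, v, 21, n, 30), (k, y, v, 21, n, 40), (r, x, r, 21, k, 30), (r, x, r, 21, k, 40), (r, x, r, 21, n, 30), (r, x, r, 21, n, 40), (x, u, r, 14, n, 35), (x, u, r, 14, x, 35)}.
Keep only column(s) F, G, A (10 duplicate(s) eliminated): {(14, n, 35), (14, x, 35), (21, k, 30), (21, k, 40), (21, n, 30), (21, n, 40)}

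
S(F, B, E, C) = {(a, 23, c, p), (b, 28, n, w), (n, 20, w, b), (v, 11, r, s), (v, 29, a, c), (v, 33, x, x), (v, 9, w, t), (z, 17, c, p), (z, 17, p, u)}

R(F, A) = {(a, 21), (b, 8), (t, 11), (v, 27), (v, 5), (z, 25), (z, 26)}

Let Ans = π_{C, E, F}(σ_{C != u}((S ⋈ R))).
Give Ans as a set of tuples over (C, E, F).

Natural join on F: {(a, 23, c, p, 21), (b, 28, n, w, 8), (v, 11, r, s, 27), (v, 11, r, s, 5), (v, 29, a, c, 27), (v, 29, a, c, 5), (v, 33, x, x, 27), (v, 33, x, x, 5), (v, 9, w, t, 27), (v, 9, w, t, 5), (z, 17, c, p, 25), (z, 17, c, p, 26), (z, 17, p, u, 25), (z, 17, p, u, 26)}
Filtering on C != u leaves {(a, 23, c, p, 21), (b, 28, n, w, 8), (v, 11, r, s, 27), (v, 11, r, s, 5), (v, 29, a, c, 27), (v, 29, a, c, 5), (v, 33, x, x, 27), (v, 33, x, x, 5), (v, 9, w, t, 27), (v, 9, w, t, 5), (z, 17, c, p, 25), (z, 17, c, p, 26)}.
π_{C, E, F} gives {(c, a, v), (p, c, a), (p, c, z), (s, r, v), (t, w, v), (w, n, b), (x, x, v)} (5 duplicate(s) eliminated).

{(c, a, v), (p, c, a), (p, c, z), (s, r, v), (t, w, v), (w, n, b), (x, x, v)}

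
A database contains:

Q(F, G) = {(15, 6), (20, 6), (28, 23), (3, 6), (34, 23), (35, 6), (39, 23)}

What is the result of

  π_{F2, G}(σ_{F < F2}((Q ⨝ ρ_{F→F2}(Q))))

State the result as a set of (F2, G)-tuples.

ρ[F→F2]: schema becomes (F2, G); tuples unchanged.
Natural join on G: {(15, 6, 15), (15, 6, 20), (15, 6, 3), (15, 6, 35), (20, 6, 15), (20, 6, 20), (20, 6, 3), (20, 6, 35), (28, 23, 28), (28, 23, 34), (28, 23, 39), (3, 6, 15), (3, 6, 20), (3, 6, 3), (3, 6, 35), (34, 23, 28), (34, 23, 34), (34, 23, 39), (35, 6, 15), (35, 6, 20), (35, 6, 3), (35, 6, 35), (39, 23, 28), (39, 23, 34), (39, 23, 39)}
Apply σ_{F < F2}; surviving tuples: {(15, 6, 20), (15, 6, 35), (20, 6, 35), (28, 23, 34), (28, 23, 39), (3, 6, 15), (3, 6, 20), (3, 6, 35), (34, 23, 39)}
π[F2, G]: project onto (F2, G) (4 duplicate(s) eliminated) → {(15, 6), (20, 6), (34, 23), (35, 6), (39, 23)}

{(15, 6), (20, 6), (34, 23), (35, 6), (39, 23)}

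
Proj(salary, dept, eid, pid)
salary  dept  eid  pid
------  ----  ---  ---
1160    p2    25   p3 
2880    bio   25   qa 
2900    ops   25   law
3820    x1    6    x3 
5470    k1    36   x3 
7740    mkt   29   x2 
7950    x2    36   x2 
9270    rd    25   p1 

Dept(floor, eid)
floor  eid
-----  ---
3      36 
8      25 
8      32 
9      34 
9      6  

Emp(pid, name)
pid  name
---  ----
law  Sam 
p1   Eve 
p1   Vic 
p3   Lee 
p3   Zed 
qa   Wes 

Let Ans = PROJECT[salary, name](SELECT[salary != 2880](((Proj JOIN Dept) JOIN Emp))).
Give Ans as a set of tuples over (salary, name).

Joining Proj and Dept on eid yields {(1160, p2, 25, p3, 8), (2880, bio, 25, qa, 8), (2900, ops, 25, law, 8), (3820, x1, 6, x3, 9), (5470, k1, 36, x3, 3), (7950, x2, 36, x2, 3), (9270, rd, 25, p1, 8)}.
Joining (Proj JOIN Dept) and Emp on pid yields {(1160, p2, 25, p3, 8, Lee), (1160, p2, 25, p3, 8, Zed), (2880, bio, 25, qa, 8, Wes), (2900, ops, 25, law, 8, Sam), (9270, rd, 25, p1, 8, Eve), (9270, rd, 25, p1, 8, Vic)}.
Apply σ_{salary != 2880}; surviving tuples: {(1160, p2, 25, p3, 8, Lee), (1160, p2, 25, p3, 8, Zed), (2900, ops, 25, law, 8, Sam), (9270, rd, 25, p1, 8, Eve), (9270, rd, 25, p1, 8, Vic)}
Keep only column(s) salary, name: {(1160, Lee), (1160, Zed), (2900, Sam), (9270, Eve), (9270, Vic)}

{(1160, Lee), (1160, Zed), (2900, Sam), (9270, Eve), (9270, Vic)}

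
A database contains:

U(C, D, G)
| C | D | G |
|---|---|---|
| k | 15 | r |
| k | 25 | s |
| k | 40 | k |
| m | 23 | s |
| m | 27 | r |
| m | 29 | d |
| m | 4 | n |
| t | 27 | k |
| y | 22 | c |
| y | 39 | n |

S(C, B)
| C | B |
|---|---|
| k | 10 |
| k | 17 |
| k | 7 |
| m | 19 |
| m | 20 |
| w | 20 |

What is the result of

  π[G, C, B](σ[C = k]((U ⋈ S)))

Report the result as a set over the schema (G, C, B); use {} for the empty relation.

{(k, k, 10), (k, k, 17), (k, k, 7), (r, k, 10), (r, k, 17), (r, k, 7), (s, k, 10), (s, k, 17), (s, k, 7)}

U ⋈ S (natural join on C): {(k, 15, r, 10), (k, 15, r, 17), (k, 15, r, 7), (k, 25, s, 10), (k, 25, s, 17), (k, 25, s, 7), (k, 40, k, 10), (k, 40, k, 17), (k, 40, k, 7), (m, 23, s, 19), (m, 23, s, 20), (m, 27, r, 19), (m, 27, r, 20), (m, 29, d, 19), (m, 29, d, 20), (m, 4, n, 19), (m, 4, n, 20)}
Filtering on C = k leaves {(k, 15, r, 10), (k, 15, r, 17), (k, 15, r, 7), (k, 25, s, 10), (k, 25, s, 17), (k, 25, s, 7), (k, 40, k, 10), (k, 40, k, 17), (k, 40, k, 7)}.
Projecting to G, C, B: {(k, k, 10), (k, k, 17), (k, k, 7), (r, k, 10), (r, k, 17), (r, k, 7), (s, k, 10), (s, k, 17), (s, k, 7)}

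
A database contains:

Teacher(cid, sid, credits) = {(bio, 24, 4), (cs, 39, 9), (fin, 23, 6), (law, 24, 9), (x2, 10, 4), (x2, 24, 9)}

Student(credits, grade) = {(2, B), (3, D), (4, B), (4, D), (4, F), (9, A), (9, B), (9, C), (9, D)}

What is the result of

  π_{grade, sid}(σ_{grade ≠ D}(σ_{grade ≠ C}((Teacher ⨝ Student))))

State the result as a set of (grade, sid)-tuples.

{(A, 24), (A, 39), (B, 10), (B, 24), (B, 39), (F, 10), (F, 24)}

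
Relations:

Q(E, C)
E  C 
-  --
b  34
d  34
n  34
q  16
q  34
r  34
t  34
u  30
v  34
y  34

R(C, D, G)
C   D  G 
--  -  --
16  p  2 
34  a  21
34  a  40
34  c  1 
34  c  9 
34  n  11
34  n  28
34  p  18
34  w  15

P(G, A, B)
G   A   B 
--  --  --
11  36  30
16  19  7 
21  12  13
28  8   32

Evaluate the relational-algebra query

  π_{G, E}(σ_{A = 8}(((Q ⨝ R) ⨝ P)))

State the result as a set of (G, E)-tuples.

Q ⋈ R (natural join on C): {(b, 34, a, 21), (b, 34, a, 40), (b, 34, c, 1), (b, 34, c, 9), (b, 34, n, 11), (b, 34, n, 28), (b, 34, p, 18), (b, 34, w, 15), (d, 34, a, 21), (d, 34, a, 40), (d, 34, c, 1), (d, 34, c, 9), (d, 34, n, 11), (d, 34, n, 28), (d, 34, p, 18), (d, 34, w, 15), (n, 34, a, 21), (n, 34, a, 40), (n, 34, c, 1), (n, 34, c, 9), (n, 34, n, 11), (n, 34, n, 28), (n, 34, p, 18), (n, 34, w, 15), (q, 16, p, 2), (q, 34, a, 21), (q, 34, a, 40), (q, 34, c, 1), (q, 34, c, 9), (q, 34, n, 11), (q, 34, n, 28), (q, 34, p, 18), (q, 34, w, 15), (r, 34, a, 21), (r, 34, a, 40), (r, 34, c, 1), (r, 34, c, 9), (r, 34, n, 11), (r, 34, n, 28), (r, 34, p, 18), (r, 34, w, 15), (t, 34, a, 21), (t, 34, a, 40), (t, 34, c, 1), (t, 34, c, 9), (t, 34, n, 11), (t, 34, n, 28), (t, 34, p, 18), (t, 34, w, 15), (v, 34, a, 21), (v, 34, a, 40), (v, 34, c, 1), (v, 34, c, 9), (v, 34, n, 11), (v, 34, n, 28), (v, 34, p, 18), (v, 34, w, 15), (y, 34, a, 21), (y, 34, a, 40), (y, 34, c, 1), (y, 34, c, 9), (y, 34, n, 11), (y, 34, n, 28), (y, 34, p, 18), (y, 34, w, 15)}
(Q ⨝ R) ⋈ P (natural join on G): {(b, 34, a, 21, 12, 13), (b, 34, n, 11, 36, 30), (b, 34, n, 28, 8, 32), (d, 34, a, 21, 12, 13), (d, 34, n, 11, 36, 30), (d, 34, n, 28, 8, 32), (n, 34, a, 21, 12, 13), (n, 34, n, 11, 36, 30), (n, 34, n, 28, 8, 32), (q, 34, a, 21, 12, 13), (q, 34, n, 11, 36, 30), (q, 34, n, 28, 8, 32), (r, 34, a, 21, 12, 13), (r, 34, n, 11, 36, 30), (r, 34, n, 28, 8, 32), (t, 34, a, 21, 12, 13), (t, 34, n, 11, 36, 30), (t, 34, n, 28, 8, 32), (v, 34, a, 21, 12, 13), (v, 34, n, 11, 36, 30), (v, 34, n, 28, 8, 32), (y, 34, a, 21, 12, 13), (y, 34, n, 11, 36, 30), (y, 34, n, 28, 8, 32)}
Filtering on A = 8 leaves {(b, 34, n, 28, 8, 32), (d, 34, n, 28, 8, 32), (n, 34, n, 28, 8, 32), (q, 34, n, 28, 8, 32), (r, 34, n, 28, 8, 32), (t, 34, n, 28, 8, 32), (v, 34, n, 28, 8, 32), (y, 34, n, 28, 8, 32)}.
Keep only column(s) G, E: {(28, b), (28, d), (28, n), (28, q), (28, r), (28, t), (28, v), (28, y)}

{(28, b), (28, d), (28, n), (28, q), (28, r), (28, t), (28, v), (28, y)}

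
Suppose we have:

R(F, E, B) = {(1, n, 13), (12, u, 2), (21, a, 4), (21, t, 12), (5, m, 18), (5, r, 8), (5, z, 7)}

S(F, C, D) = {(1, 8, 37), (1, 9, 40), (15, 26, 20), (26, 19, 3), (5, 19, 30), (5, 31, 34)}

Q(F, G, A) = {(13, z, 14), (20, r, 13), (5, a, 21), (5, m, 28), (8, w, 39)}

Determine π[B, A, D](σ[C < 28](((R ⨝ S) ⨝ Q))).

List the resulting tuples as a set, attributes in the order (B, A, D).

Natural join on F: {(1, n, 13, 8, 37), (1, n, 13, 9, 40), (5, m, 18, 19, 30), (5, m, 18, 31, 34), (5, r, 8, 19, 30), (5, r, 8, 31, 34), (5, z, 7, 19, 30), (5, z, 7, 31, 34)}
Natural join on F: {(5, m, 18, 19, 30, a, 21), (5, m, 18, 19, 30, m, 28), (5, m, 18, 31, 34, a, 21), (5, m, 18, 31, 34, m, 28), (5, r, 8, 19, 30, a, 21), (5, r, 8, 19, 30, m, 28), (5, r, 8, 31, 34, a, 21), (5, r, 8, 31, 34, m, 28), (5, z, 7, 19, 30, a, 21), (5, z, 7, 19, 30, m, 28), (5, z, 7, 31, 34, a, 21), (5, z, 7, 31, 34, m, 28)}
Apply σ_{C < 28}; surviving tuples: {(5, m, 18, 19, 30, a, 21), (5, m, 18, 19, 30, m, 28), (5, r, 8, 19, 30, a, 21), (5, r, 8, 19, 30, m, 28), (5, z, 7, 19, 30, a, 21), (5, z, 7, 19, 30, m, 28)}
Projecting to B, A, D: {(18, 21, 30), (18, 28, 30), (7, 21, 30), (7, 28, 30), (8, 21, 30), (8, 28, 30)}

{(18, 21, 30), (18, 28, 30), (7, 21, 30), (7, 28, 30), (8, 21, 30), (8, 28, 30)}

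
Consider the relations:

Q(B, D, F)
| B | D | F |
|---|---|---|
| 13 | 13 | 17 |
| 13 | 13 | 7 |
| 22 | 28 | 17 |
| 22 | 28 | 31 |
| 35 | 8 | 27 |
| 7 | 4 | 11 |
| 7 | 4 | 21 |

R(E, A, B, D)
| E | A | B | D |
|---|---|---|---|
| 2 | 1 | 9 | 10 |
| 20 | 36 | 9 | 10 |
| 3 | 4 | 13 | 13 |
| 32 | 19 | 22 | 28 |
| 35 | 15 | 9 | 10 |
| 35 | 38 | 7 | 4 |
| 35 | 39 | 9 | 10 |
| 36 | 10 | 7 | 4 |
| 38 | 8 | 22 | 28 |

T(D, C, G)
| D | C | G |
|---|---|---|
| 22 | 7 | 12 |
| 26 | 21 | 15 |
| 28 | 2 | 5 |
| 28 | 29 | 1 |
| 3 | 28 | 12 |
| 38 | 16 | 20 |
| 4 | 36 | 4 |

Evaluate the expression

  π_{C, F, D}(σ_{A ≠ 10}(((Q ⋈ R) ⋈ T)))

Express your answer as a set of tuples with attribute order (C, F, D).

Joining Q and R on B, D yields {(13, 13, 17, 3, 4), (13, 13, 7, 3, 4), (22, 28, 17, 32, 19), (22, 28, 17, 38, 8), (22, 28, 31, 32, 19), (22, 28, 31, 38, 8), (7, 4, 11, 35, 38), (7, 4, 11, 36, 10), (7, 4, 21, 35, 38), (7, 4, 21, 36, 10)}.
Joining (Q ⋈ R) and T on D yields {(22, 28, 17, 32, 19, 2, 5), (22, 28, 17, 32, 19, 29, 1), (22, 28, 17, 38, 8, 2, 5), (22, 28, 17, 38, 8, 29, 1), (22, 28, 31, 32, 19, 2, 5), (22, 28, 31, 32, 19, 29, 1), (22, 28, 31, 38, 8, 2, 5), (22, 28, 31, 38, 8, 29, 1), (7, 4, 11, 35, 38, 36, 4), (7, 4, 11, 36, 10, 36, 4), (7, 4, 21, 35, 38, 36, 4), (7, 4, 21, 36, 10, 36, 4)}.
Selection A ≠ 10: {(22, 28, 17, 32, 19, 2, 5), (22, 28, 17, 32, 19, 29, 1), (22, 28, 17, 38, 8, 2, 5), (22, 28, 17, 38, 8, 29, 1), (22, 28, 31, 32, 19, 2, 5), (22, 28, 31, 32, 19, 29, 1), (22, 28, 31, 38, 8, 2, 5), (22, 28, 31, 38, 8, 29, 1), (7, 4, 11, 35, 38, 36, 4), (7, 4, 21, 35, 38, 36, 4)}
π_{C, F, D} gives {(2, 17, 28), (2, 31, 28), (29, 17, 28), (29, 31, 28), (36, 11, 4), (36, 21, 4)} (4 duplicate(s) eliminated).

{(2, 17, 28), (2, 31, 28), (29, 17, 28), (29, 31, 28), (36, 11, 4), (36, 21, 4)}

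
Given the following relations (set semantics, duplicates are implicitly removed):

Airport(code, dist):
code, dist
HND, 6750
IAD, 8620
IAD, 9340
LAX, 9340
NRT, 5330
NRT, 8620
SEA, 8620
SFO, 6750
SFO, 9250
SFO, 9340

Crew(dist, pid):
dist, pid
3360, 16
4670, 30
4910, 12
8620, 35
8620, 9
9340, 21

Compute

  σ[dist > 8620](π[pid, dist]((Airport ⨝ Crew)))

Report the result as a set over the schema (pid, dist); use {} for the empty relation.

{(21, 9340)}

Airport ⋈ Crew (natural join on dist): {(IAD, 8620, 35), (IAD, 8620, 9), (IAD, 9340, 21), (LAX, 9340, 21), (NRT, 8620, 35), (NRT, 8620, 9), (SEA, 8620, 35), (SEA, 8620, 9), (SFO, 9340, 21)}
Projecting to pid, dist (6 duplicate(s) eliminated): {(21, 9340), (35, 8620), (9, 8620)}
Selection dist > 8620: {(21, 9340)}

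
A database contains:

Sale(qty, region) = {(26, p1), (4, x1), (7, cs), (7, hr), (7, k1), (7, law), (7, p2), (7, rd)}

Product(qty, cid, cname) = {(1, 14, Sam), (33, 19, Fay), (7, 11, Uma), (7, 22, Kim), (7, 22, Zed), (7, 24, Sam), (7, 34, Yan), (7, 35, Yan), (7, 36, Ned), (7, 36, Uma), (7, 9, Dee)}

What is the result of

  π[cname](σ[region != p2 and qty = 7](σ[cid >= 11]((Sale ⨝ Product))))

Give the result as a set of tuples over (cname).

Sale ⋈ Product (natural join on qty): {(7, cs, 11, Uma), (7, cs, 22, Kim), (7, cs, 22, Zed), (7, cs, 24, Sam), (7, cs, 34, Yan), (7, cs, 35, Yan), (7, cs, 36, Ned), (7, cs, 36, Uma), (7, cs, 9, Dee), (7, hr, 11, Uma), (7, hr, 22, Kim), (7, hr, 22, Zed), (7, hr, 24, Sam), (7, hr, 34, Yan), (7, hr, 35, Yan), (7, hr, 36, Ned), (7, hr, 36, Uma), (7, hr, 9, Dee), (7, k1, 11, Uma), (7, k1, 22, Kim), (7, k1, 22, Zed), (7, k1, 24, Sam), (7, k1, 34, Yan), (7, k1, 35, Yan), (7, k1, 36, Ned), (7, k1, 36, Uma), (7, k1, 9, Dee), (7, law, 11, Uma), (7, law, 22, Kim), (7, law, 22, Zed), (7, law, 24, Sam), (7, law, 34, Yan), (7, law, 35, Yan), (7, law, 36, Ned), (7, law, 36, Uma), (7, law, 9, Dee), (7, p2, 11, Uma), (7, p2, 22, Kim), (7, p2, 22, Zed), (7, p2, 24, Sam), (7, p2, 34, Yan), (7, p2, 35, Yan), (7, p2, 36, Ned), (7, p2, 36, Uma), (7, p2, 9, Dee), (7, rd, 11, Uma), (7, rd, 22, Kim), (7, rd, 22, Zed), (7, rd, 24, Sam), (7, rd, 34, Yan), (7, rd, 35, Yan), (7, rd, 36, Ned), (7, rd, 36, Uma), (7, rd, 9, Dee)}
σ[cid >= 11]: keep tuples satisfying cid >= 11 → {(7, cs, 11, Uma), (7, cs, 22, Kim), (7, cs, 22, Zed), (7, cs, 24, Sam), (7, cs, 34, Yan), (7, cs, 35, Yan), (7, cs, 36, Ned), (7, cs, 36, Uma), (7, hr, 11, Uma), (7, hr, 22, Kim), (7, hr, 22, Zed), (7, hr, 24, Sam), (7, hr, 34, Yan), (7, hr, 35, Yan), (7, hr, 36, Ned), (7, hr, 36, Uma), (7, k1, 11, Uma), (7, k1, 22, Kim), (7, k1, 22, Zed), (7, k1, 24, Sam), (7, k1, 34, Yan), (7, k1, 35, Yan), (7, k1, 36, Ned), (7, k1, 36, Uma), (7, law, 11, Uma), (7, law, 22, Kim), (7, law, 22, Zed), (7, law, 24, Sam), (7, law, 34, Yan), (7, law, 35, Yan), (7, law, 36, Ned), (7, law, 36, Uma), (7, p2, 11, Uma), (7, p2, 22, Kim), (7, p2, 22, Zed), (7, p2, 24, Sam), (7, p2, 34, Yan), (7, p2, 35, Yan), (7, p2, 36, Ned), (7, p2, 36, Uma), (7, rd, 11, Uma), (7, rd, 22, Kim), (7, rd, 22, Zed), (7, rd, 24, Sam), (7, rd, 34, Yan), (7, rd, 35, Yan), (7, rd, 36, Ned), (7, rd, 36, Uma)}
σ[region != p2 and qty = 7]: keep tuples satisfying region != p2 and qty = 7 → {(7, cs, 11, Uma), (7, cs, 22, Kim), (7, cs, 22, Zed), (7, cs, 24, Sam), (7, cs, 34, Yan), (7, cs, 35, Yan), (7, cs, 36, Ned), (7, cs, 36, Uma), (7, hr, 11, Uma), (7, hr, 22, Kim), (7, hr, 22, Zed), (7, hr, 24, Sam), (7, hr, 34, Yan), (7, hr, 35, Yan), (7, hr, 36, Ned), (7, hr, 36, Uma), (7, k1, 11, Uma), (7, k1, 22, Kim), (7, k1, 22, Zed), (7, k1, 24, Sam), (7, k1, 34, Yan), (7, k1, 35, Yan), (7, k1, 36, Ned), (7, k1, 36, Uma), (7, law, 11, Uma), (7, law, 22, Kim), (7, law, 22, Zed), (7, law, 24, Sam), (7, law, 34, Yan), (7, law, 35, Yan), (7, law, 36, Ned), (7, law, 36, Uma), (7, rd, 11, Uma), (7, rd, 22, Kim), (7, rd, 22, Zed), (7, rd, 24, Sam), (7, rd, 34, Yan), (7, rd, 35, Yan), (7, rd, 36, Ned), (7, rd, 36, Uma)}
π[cname]: project onto (cname) (34 duplicate(s) eliminated) → {Kim, Ned, Sam, Uma, Yan, Zed}

{Kim, Ned, Sam, Uma, Yan, Zed}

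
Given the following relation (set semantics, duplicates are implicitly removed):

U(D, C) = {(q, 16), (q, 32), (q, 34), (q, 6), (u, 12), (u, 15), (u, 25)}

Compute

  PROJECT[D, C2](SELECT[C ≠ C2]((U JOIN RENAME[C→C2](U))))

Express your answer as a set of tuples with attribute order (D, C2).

{(q, 16), (q, 32), (q, 34), (q, 6), (u, 12), (u, 15), (u, 25)}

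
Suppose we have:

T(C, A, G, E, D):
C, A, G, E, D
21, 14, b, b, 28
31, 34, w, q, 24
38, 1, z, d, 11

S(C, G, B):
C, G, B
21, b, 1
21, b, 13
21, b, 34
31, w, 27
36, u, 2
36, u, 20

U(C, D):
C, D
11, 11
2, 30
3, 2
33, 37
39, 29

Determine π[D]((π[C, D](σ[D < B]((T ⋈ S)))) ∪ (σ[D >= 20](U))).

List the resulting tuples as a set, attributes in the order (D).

{24, 28, 29, 30, 37}

Joining T and S on C, G yields {(21, 14, b, b, 28, 1), (21, 14, b, b, 28, 13), (21, 14, b, b, 28, 34), (31, 34, w, q, 24, 27)}.
Filtering on D < B leaves {(21, 14, b, b, 28, 34), (31, 34, w, q, 24, 27)}.
π_{C, D} gives {(21, 28), (31, 24)}.
Filtering on D >= 20 leaves {(2, 30), (33, 37), (39, 29)}.
Taking the union: {(2, 30), (21, 28), (31, 24), (33, 37), (39, 29)}
π_{D} gives {24, 28, 29, 30, 37}.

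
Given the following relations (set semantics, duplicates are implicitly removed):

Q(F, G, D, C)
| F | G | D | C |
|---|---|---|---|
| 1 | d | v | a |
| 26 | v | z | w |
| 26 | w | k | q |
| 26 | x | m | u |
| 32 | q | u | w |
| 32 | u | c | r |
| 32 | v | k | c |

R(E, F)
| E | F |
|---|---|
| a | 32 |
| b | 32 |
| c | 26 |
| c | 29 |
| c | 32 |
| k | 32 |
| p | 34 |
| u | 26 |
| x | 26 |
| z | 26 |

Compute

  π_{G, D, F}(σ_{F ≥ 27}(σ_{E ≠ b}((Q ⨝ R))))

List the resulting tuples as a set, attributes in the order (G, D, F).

Q ⋈ R (natural join on F): {(26, v, z, w, c), (26, v, z, w, u), (26, v, z, w, x), (26, v, z, w, z), (26, w, k, q, c), (26, w, k, q, u), (26, w, k, q, x), (26, w, k, q, z), (26, x, m, u, c), (26, x, m, u, u), (26, x, m, u, x), (26, x, m, u, z), (32, q, u, w, a), (32, q, u, w, b), (32, q, u, w, c), (32, q, u, w, k), (32, u, c, r, a), (32, u, c, r, b), (32, u, c, r, c), (32, u, c, r, k), (32, v, k, c, a), (32, v, k, c, b), (32, v, k, c, c), (32, v, k, c, k)}
Filtering on E ≠ b leaves {(26, v, z, w, c), (26, v, z, w, u), (26, v, z, w, x), (26, v, z, w, z), (26, w, k, q, c), (26, w, k, q, u), (26, w, k, q, x), (26, w, k, q, z), (26, x, m, u, c), (26, x, m, u, u), (26, x, m, u, x), (26, x, m, u, z), (32, q, u, w, a), (32, q, u, w, c), (32, q, u, w, k), (32, u, c, r, a), (32, u, c, r, c), (32, u, c, r, k), (32, v, k, c, a), (32, v, k, c, c), (32, v, k, c, k)}.
Filtering on F ≥ 27 leaves {(32, q, u, w, a), (32, q, u, w, c), (32, q, u, w, k), (32, u, c, r, a), (32, u, c, r, c), (32, u, c, r, k), (32, v, k, c, a), (32, v, k, c, c), (32, v, k, c, k)}.
π[G, D, F]: project onto (G, D, F) (6 duplicate(s) eliminated) → {(q, u, 32), (u, c, 32), (v, k, 32)}

{(q, u, 32), (u, c, 32), (v, k, 32)}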